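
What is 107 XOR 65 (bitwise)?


0b1101011 ^ 0b1000001 = 0b101010 = 42

42


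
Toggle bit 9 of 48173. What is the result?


48173 ^ (1 << 9) = 48173 ^ 512 = 48685

48685


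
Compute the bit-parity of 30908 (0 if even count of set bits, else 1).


0b111100010111100 has 9 ones => parity 1

1


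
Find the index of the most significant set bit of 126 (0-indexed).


0b1111110. Highest set bit at position 6

6


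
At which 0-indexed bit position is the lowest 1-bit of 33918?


0b1000010001111110. Lowest set bit at position 1

1


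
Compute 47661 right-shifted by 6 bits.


0b1011101000101101 >> 6 = 0b1011101000 = 744

744


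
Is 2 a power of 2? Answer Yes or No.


0b10. Only one bit set => Yes

Yes


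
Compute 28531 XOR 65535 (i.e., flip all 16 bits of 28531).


28531 ^ 65535 = 37004

37004


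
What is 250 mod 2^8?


250 & 255 = 250

250


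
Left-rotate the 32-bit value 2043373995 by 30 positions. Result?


Rotate 0b1111001110010110110100110101011 left by 30 (32-bit) = 0b11011110011100101101101001101010 = 3732068970

3732068970


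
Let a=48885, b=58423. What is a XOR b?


48885 ^ 58423 = 23234

23234


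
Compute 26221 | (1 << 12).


26221 | (1 << 12) = 26221 | 4096 = 30317

30317


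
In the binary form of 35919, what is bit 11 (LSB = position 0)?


0b1000110001001111, position 11 = 1

1


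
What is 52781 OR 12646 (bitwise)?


0b1100111000101101 | 0b11000101100110 = 0b1111111101101111 = 65391

65391


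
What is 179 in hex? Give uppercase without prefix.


179 = B3 hex

B3


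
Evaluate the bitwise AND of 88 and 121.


0b1011000 & 0b1111001 = 0b1011000 = 88

88


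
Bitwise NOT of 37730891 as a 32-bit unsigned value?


~0b10001111111011101001001011 = 0b11111101110000000100010110110100 = 4257236404 (32-bit unsigned)

4257236404


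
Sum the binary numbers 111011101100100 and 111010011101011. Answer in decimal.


111011101100100 + 111010011101011 = 1110110001001111 = 60495

60495


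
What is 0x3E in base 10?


3E hex = 62 decimal

62


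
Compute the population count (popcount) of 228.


0b11100100 has 4 set bits

4


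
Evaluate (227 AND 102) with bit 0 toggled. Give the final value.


Step 1: 227 & 102 = 98
Step 2: 98 ^ (1 << 0) = 98 ^ 1 = 99

99


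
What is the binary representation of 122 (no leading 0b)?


122 = 1111010 in binary

1111010


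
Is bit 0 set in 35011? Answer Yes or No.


0b1000100011000011, bit 0 = 1. Yes

Yes


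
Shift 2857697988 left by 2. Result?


0b10101010010101010000001011000100 << 2 = 0b1010101001010101000000101100010000 = 11430791952

11430791952


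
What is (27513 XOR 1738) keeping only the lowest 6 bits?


Step 1: 27513 ^ 1738 = 28083
Step 2: 28083 & 63 = 51

51


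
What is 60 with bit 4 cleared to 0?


60 & ~(1 << 4) = 44

44


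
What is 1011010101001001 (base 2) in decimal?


1011010101001001 in decimal = 46409

46409


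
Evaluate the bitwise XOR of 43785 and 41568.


0b1010101100001001 ^ 0b1010001001100000 = 0b100101101001 = 2409

2409


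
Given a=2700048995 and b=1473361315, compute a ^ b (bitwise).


2700048995 ^ 1473361315 = 4148088768

4148088768


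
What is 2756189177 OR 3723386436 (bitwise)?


0b10100100010010000001101111111001 | 0b11011101111011100101111001000100 = 0b11111101111011100101111111111101 = 4260257789

4260257789


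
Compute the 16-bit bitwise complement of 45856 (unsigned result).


~0b1011001100100000 = 0b100110011011111 = 19679 (16-bit unsigned)

19679


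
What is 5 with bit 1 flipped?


5 ^ (1 << 1) = 5 ^ 2 = 7

7


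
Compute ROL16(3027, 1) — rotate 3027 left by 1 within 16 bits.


Rotate 0b101111010011 left by 1 (16-bit) = 0b1011110100110 = 6054

6054


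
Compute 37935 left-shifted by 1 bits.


0b1001010000101111 << 1 = 0b10010100001011110 = 75870

75870


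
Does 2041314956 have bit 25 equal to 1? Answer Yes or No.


0b1111001101010111111111010001100, bit 25 = 0. No

No


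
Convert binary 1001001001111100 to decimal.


1001001001111100 in decimal = 37500

37500


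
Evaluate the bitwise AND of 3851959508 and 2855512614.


0b11100101100110000011110011010100 & 0b10101010001100111010101000100110 = 0b10100000000100000010100000000100 = 2685413380

2685413380


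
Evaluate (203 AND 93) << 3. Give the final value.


Step 1: 203 & 93 = 73
Step 2: 73 << 3 = 584

584


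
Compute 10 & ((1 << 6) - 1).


10 & 63 = 10

10


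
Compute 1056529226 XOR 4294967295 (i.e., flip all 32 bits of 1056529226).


1056529226 ^ 4294967295 = 3238438069

3238438069


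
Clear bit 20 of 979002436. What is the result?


979002436 & ~(1 << 20) = 977953860

977953860


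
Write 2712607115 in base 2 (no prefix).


2712607115 = 10100001101011110001100110001011 in binary

10100001101011110001100110001011


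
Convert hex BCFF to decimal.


BCFF hex = 48383 decimal

48383


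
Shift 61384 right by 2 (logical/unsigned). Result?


0b1110111111001000 >> 2 = 0b11101111110010 = 15346

15346


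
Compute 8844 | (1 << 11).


8844 | (1 << 11) = 8844 | 2048 = 10892

10892


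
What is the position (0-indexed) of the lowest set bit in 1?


0b1. Lowest set bit at position 0

0


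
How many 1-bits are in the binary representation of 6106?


0b1011111011010 has 9 set bits

9


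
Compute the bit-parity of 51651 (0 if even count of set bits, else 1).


0b1100100111000011 has 8 ones => parity 0

0


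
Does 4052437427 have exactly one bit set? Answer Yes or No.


0b11110001100010110100100110110011. Multiple bits set => No

No


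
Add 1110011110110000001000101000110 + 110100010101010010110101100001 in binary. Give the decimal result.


1110011110110000001000101000110 + 110100010101010010110101100001 = 10101000001011010011111010100111 = 2821537447

2821537447


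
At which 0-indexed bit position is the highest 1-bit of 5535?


0b1010110011111. Highest set bit at position 12

12


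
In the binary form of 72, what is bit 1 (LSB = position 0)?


0b1001000, position 1 = 0

0


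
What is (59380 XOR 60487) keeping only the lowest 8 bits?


Step 1: 59380 ^ 60487 = 2995
Step 2: 2995 & 255 = 179

179


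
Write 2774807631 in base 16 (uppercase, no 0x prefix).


2774807631 = A564344F hex

A564344F


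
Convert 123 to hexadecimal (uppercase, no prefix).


123 = 7B hex

7B


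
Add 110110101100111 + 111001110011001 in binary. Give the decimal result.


110110101100111 + 111001110011001 = 1110000100000000 = 57600

57600


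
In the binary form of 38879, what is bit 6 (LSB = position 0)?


0b1001011111011111, position 6 = 1

1


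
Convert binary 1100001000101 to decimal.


1100001000101 in decimal = 6213

6213


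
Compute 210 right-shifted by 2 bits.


0b11010010 >> 2 = 0b110100 = 52

52


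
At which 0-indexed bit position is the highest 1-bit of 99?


0b1100011. Highest set bit at position 6

6


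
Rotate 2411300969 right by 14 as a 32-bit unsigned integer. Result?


Rotate 0b10001111101110011000100001101001 right by 14 (32-bit) = 0b100001101001100011111011100110 = 564543206

564543206


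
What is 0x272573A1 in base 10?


272573A1 hex = 656765857 decimal

656765857


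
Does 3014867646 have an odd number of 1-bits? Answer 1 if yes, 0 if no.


0b10110011101100110011101010111110 has 20 ones => parity 0

0


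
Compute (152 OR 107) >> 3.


Step 1: 152 | 107 = 251
Step 2: 251 >> 3 = 31

31


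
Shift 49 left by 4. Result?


0b110001 << 4 = 0b1100010000 = 784

784


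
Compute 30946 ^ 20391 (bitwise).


0b111100011100010 ^ 0b100111110100111 = 0b11011101000101 = 14149

14149


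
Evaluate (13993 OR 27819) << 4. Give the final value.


Step 1: 13993 | 27819 = 32427
Step 2: 32427 << 4 = 518832

518832


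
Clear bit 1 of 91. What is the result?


91 & ~(1 << 1) = 89

89


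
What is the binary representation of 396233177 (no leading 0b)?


396233177 = 10111100111100000100111011001 in binary

10111100111100000100111011001


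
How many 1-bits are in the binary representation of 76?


0b1001100 has 3 set bits

3


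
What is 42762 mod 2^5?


42762 & 31 = 10

10


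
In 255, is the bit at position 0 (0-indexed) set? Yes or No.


0b11111111, bit 0 = 1. Yes

Yes


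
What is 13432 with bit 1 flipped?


13432 ^ (1 << 1) = 13432 ^ 2 = 13434

13434


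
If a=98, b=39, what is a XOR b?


98 ^ 39 = 69

69


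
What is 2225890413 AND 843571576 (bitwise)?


0b10000100101011000110010001101101 & 0b110010010001111110000101111000 = 0b1000110000001101000 = 286824

286824


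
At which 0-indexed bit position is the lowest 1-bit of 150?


0b10010110. Lowest set bit at position 1

1


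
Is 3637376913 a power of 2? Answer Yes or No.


0b11011000110011011111011110010001. Multiple bits set => No

No


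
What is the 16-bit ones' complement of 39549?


39549 ^ 65535 = 25986

25986


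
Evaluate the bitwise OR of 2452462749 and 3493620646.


0b10010010001011011001110010011101 | 0b11010000001111000110101110100110 = 0b11010010001111011111111110111111 = 3527278527

3527278527


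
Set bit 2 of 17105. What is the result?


17105 | (1 << 2) = 17105 | 4 = 17109

17109


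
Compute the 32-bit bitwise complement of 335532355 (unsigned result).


~0b10011111111111101000101000011 = 0b11101100000000000010111010111100 = 3959434940 (32-bit unsigned)

3959434940


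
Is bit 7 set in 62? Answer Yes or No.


0b111110, bit 7 = 0. No

No


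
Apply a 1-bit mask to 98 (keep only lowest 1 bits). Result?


98 & 1 = 0

0


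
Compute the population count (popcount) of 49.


0b110001 has 3 set bits

3


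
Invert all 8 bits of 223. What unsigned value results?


223 ^ 255 = 32

32


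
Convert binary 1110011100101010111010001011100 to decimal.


1110011100101010111010001011100 in decimal = 1939174492

1939174492


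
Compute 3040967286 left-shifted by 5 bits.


0b10110101010000010111101001110110 << 5 = 0b1011010101000001011110100111011000000 = 97310953152

97310953152


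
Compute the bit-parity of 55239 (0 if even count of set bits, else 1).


0b1101011111000111 has 11 ones => parity 1

1


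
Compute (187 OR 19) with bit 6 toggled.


Step 1: 187 | 19 = 187
Step 2: 187 ^ (1 << 6) = 187 ^ 64 = 251

251


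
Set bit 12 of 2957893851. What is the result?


2957893851 | (1 << 12) = 2957893851 | 4096 = 2957897947

2957897947


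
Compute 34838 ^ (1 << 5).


34838 ^ (1 << 5) = 34838 ^ 32 = 34870

34870


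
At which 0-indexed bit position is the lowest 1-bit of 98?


0b1100010. Lowest set bit at position 1

1


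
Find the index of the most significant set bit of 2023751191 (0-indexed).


0b1111000100111111111111000010111. Highest set bit at position 30

30


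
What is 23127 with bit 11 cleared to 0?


23127 & ~(1 << 11) = 21079

21079


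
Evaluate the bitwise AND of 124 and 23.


0b1111100 & 0b10111 = 0b10100 = 20

20


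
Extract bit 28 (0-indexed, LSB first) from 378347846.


0b10110100011010010000101000110, position 28 = 1

1


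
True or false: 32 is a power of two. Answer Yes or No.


0b100000. Only one bit set => Yes

Yes


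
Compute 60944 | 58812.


0b1110111000010000 | 0b1110010110111100 = 0b1110111110111100 = 61372

61372


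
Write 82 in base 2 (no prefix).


82 = 1010010 in binary

1010010


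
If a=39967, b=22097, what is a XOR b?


39967 ^ 22097 = 51790

51790


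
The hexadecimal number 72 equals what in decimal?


72 hex = 114 decimal

114


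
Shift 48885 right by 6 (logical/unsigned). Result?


0b1011111011110101 >> 6 = 0b1011111011 = 763

763


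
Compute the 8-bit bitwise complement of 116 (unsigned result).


~0b1110100 = 0b10001011 = 139 (8-bit unsigned)

139


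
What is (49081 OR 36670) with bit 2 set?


Step 1: 49081 | 36670 = 49087
Step 2: 49087 | (1 << 2) = 49087 | 4 = 49087

49087


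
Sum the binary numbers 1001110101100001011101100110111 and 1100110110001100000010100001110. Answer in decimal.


1001110101100001011101100110111 + 1100110110001100000010100001110 = 10110101011101101100000001000101 = 3044458565

3044458565


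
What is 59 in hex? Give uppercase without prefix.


59 = 3B hex

3B


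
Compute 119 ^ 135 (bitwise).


0b1110111 ^ 0b10000111 = 0b11110000 = 240

240


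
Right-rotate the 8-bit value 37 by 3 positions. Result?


Rotate 0b100101 right by 3 (8-bit) = 0b10100100 = 164

164


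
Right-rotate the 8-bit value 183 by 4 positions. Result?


Rotate 0b10110111 right by 4 (8-bit) = 0b1111011 = 123

123


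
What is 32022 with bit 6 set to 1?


32022 | (1 << 6) = 32022 | 64 = 32086

32086


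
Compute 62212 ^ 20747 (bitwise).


0b1111001100000100 ^ 0b101000100001011 = 0b1010001000001111 = 41487

41487


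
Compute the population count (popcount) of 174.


0b10101110 has 5 set bits

5


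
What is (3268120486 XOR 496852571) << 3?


Step 1: 3268120486 ^ 496852571 = 3747009021
Step 2: 3747009021 << 3 = 29976072168

29976072168


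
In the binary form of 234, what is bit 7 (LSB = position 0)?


0b11101010, position 7 = 1

1


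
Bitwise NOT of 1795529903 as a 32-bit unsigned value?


~0b1101011000001011001110010101111 = 0b10010100111110100110001101010000 = 2499437392 (32-bit unsigned)

2499437392


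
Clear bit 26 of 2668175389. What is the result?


2668175389 & ~(1 << 26) = 2601066525

2601066525


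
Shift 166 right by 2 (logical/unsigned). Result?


0b10100110 >> 2 = 0b101001 = 41

41


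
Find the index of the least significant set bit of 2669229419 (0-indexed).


0b10011111000110010011010101101011. Lowest set bit at position 0

0


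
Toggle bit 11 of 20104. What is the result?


20104 ^ (1 << 11) = 20104 ^ 2048 = 18056

18056


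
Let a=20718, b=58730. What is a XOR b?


20718 ^ 58730 = 46468

46468


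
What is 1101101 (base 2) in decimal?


1101101 in decimal = 109

109


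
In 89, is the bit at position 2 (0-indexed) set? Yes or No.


0b1011001, bit 2 = 0. No

No


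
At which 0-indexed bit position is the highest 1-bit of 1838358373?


0b1101101100100110001111101100101. Highest set bit at position 30

30


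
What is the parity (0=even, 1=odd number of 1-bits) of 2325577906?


0b10001010100111011000000010110010 has 13 ones => parity 1

1


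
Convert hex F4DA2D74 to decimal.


F4DA2D74 hex = 4107939188 decimal

4107939188


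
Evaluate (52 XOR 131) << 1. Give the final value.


Step 1: 52 ^ 131 = 183
Step 2: 183 << 1 = 366

366


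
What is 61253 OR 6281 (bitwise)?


0b1110111101000101 | 0b1100010001001 = 0b1111111111001101 = 65485

65485


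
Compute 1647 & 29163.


0b11001101111 & 0b111000111101011 = 0b1101011 = 107

107


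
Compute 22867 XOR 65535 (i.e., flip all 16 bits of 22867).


22867 ^ 65535 = 42668

42668


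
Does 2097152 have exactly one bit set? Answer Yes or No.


0b1000000000000000000000. Only one bit set => Yes

Yes


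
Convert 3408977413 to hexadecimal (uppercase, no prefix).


3408977413 = CB30DE05 hex

CB30DE05


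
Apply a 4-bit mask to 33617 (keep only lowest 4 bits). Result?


33617 & 15 = 1

1


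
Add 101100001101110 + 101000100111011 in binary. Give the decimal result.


101100001101110 + 101000100111011 = 1010100110101001 = 43433

43433


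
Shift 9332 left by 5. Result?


0b10010001110100 << 5 = 0b1001000111010000000 = 298624

298624


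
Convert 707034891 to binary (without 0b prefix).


707034891 = 101010001001000111111100001011 in binary

101010001001000111111100001011


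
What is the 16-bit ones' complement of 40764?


40764 ^ 65535 = 24771

24771


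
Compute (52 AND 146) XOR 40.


Step 1: 52 & 146 = 16
Step 2: 16 ^ 40 = 56

56


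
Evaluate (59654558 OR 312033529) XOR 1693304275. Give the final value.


Step 1: 59654558 | 312033529 = 329204223
Step 2: 329204223 ^ 1693304275 = 2003993644

2003993644


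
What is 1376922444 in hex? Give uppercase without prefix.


1376922444 = 52122B4C hex

52122B4C


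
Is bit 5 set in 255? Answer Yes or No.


0b11111111, bit 5 = 1. Yes

Yes


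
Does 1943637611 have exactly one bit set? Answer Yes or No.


0b1110011110110011000111001101011. Multiple bits set => No

No


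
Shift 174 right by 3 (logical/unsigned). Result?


0b10101110 >> 3 = 0b10101 = 21

21


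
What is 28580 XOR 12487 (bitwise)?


0b110111110100100 ^ 0b11000011000111 = 0b101111101100011 = 24419

24419


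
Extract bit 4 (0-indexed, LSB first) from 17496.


0b100010001011000, position 4 = 1

1


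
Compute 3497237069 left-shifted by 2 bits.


0b11010000011100111001101001001101 << 2 = 0b1101000001110011100110100100110100 = 13988948276

13988948276


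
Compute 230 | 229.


0b11100110 | 0b11100101 = 0b11100111 = 231

231


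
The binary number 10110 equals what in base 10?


10110 in decimal = 22

22


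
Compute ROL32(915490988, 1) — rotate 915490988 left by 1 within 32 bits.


Rotate 0b110110100100010100100010101100 left by 1 (32-bit) = 0b1101101001000101001000101011000 = 1830981976

1830981976


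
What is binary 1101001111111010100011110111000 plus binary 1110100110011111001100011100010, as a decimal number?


1101001111111010100011110111000 + 1110100110011111001100011100010 = 11011110110011001110000010011010 = 3737968794

3737968794


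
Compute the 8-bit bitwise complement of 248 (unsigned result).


~0b11111000 = 0b111 = 7 (8-bit unsigned)

7


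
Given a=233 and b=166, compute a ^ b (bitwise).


233 ^ 166 = 79

79


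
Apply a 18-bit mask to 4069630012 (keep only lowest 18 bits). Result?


4069630012 & 262143 = 106556

106556


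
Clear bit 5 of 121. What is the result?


121 & ~(1 << 5) = 89

89


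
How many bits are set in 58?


0b111010 has 4 set bits

4


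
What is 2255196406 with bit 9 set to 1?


2255196406 | (1 << 9) = 2255196406 | 512 = 2255196918

2255196918


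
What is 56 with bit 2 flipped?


56 ^ (1 << 2) = 56 ^ 4 = 60

60


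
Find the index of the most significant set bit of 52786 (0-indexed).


0b1100111000110010. Highest set bit at position 15

15


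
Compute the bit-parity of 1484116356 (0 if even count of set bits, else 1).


0b1011000011101011101000110000100 has 14 ones => parity 0

0


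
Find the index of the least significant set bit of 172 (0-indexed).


0b10101100. Lowest set bit at position 2

2


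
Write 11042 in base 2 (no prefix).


11042 = 10101100100010 in binary

10101100100010


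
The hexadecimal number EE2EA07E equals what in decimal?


EE2EA07E hex = 3996033150 decimal

3996033150


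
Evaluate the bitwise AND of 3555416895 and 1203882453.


0b11010011111010110101101100111111 & 0b1000111110000011100100111010101 = 0b1000011110000010100100100010101 = 1136740629

1136740629


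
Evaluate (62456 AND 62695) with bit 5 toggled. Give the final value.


Step 1: 62456 & 62695 = 61664
Step 2: 61664 ^ (1 << 5) = 61664 ^ 32 = 61632

61632


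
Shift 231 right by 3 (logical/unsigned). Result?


0b11100111 >> 3 = 0b11100 = 28

28


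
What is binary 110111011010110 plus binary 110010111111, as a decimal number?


110111011010110 + 110010111111 = 111101110010101 = 31637

31637


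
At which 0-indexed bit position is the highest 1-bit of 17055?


0b100001010011111. Highest set bit at position 14

14


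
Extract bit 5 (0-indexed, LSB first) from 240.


0b11110000, position 5 = 1

1


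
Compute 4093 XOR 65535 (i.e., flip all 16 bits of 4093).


4093 ^ 65535 = 61442

61442


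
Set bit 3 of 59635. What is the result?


59635 | (1 << 3) = 59635 | 8 = 59643

59643


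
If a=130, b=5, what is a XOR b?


130 ^ 5 = 135

135


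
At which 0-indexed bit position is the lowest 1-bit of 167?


0b10100111. Lowest set bit at position 0

0


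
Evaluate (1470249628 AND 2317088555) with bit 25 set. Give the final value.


Step 1: 1470249628 & 2317088555 = 33698312
Step 2: 33698312 | (1 << 25) = 33698312 | 33554432 = 33698312

33698312


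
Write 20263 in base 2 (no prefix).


20263 = 100111100100111 in binary

100111100100111


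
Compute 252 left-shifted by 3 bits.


0b11111100 << 3 = 0b11111100000 = 2016

2016


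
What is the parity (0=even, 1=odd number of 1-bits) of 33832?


0b1000010000101000 has 4 ones => parity 0

0


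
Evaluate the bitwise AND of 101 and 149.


0b1100101 & 0b10010101 = 0b101 = 5

5


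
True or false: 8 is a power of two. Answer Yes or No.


0b1000. Only one bit set => Yes

Yes


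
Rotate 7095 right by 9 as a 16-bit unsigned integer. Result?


Rotate 0b1101110110111 right by 9 (16-bit) = 0b1101101110001101 = 56205

56205


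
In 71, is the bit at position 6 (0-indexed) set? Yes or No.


0b1000111, bit 6 = 1. Yes

Yes


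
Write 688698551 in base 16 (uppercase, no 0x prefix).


688698551 = 290CB4B7 hex

290CB4B7


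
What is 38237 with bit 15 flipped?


38237 ^ (1 << 15) = 38237 ^ 32768 = 5469

5469


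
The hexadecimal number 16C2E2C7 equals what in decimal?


16C2E2C7 hex = 381870791 decimal

381870791


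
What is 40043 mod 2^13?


40043 & 8191 = 7275

7275


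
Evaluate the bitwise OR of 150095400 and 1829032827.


0b1000111100100100011000101000 | 0b1101101000001001101001101111011 = 0b1101101111101101101011101111011 = 1844893563

1844893563


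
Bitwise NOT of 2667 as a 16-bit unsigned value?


~0b101001101011 = 0b1111010110010100 = 62868 (16-bit unsigned)

62868


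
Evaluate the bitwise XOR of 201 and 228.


0b11001001 ^ 0b11100100 = 0b101101 = 45

45


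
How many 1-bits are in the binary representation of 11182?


0b10101110101110 has 9 set bits

9


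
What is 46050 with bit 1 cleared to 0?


46050 & ~(1 << 1) = 46048

46048


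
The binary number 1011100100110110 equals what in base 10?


1011100100110110 in decimal = 47414

47414


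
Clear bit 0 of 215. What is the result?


215 & ~(1 << 0) = 214

214


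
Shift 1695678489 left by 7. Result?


0b1100101000100100000000000011001 << 7 = 0b11001010001001000000000000110010000000 = 217046846592

217046846592


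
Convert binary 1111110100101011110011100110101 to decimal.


1111110100101011110011100110101 in decimal = 2123753269

2123753269


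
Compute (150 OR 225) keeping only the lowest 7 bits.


Step 1: 150 | 225 = 247
Step 2: 247 & 127 = 119

119


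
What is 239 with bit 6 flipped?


239 ^ (1 << 6) = 239 ^ 64 = 175

175


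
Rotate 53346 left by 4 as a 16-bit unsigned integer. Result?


Rotate 0b1101000001100010 left by 4 (16-bit) = 0b11000101101 = 1581

1581


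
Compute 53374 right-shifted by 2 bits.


0b1101000001111110 >> 2 = 0b11010000011111 = 13343

13343


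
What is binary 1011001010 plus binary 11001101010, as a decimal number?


1011001010 + 11001101010 = 100100110100 = 2356

2356


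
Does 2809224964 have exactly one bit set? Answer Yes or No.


0b10100111011100010101111100000100. Multiple bits set => No

No


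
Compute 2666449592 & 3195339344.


0b10011110111011101100101010111000 & 0b10111110011101010000001001010000 = 0b10011110011001000000001000010000 = 2657354256

2657354256


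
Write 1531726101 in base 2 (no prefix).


1531726101 = 1011011010011000100100100010101 in binary

1011011010011000100100100010101


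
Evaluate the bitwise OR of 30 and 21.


0b11110 | 0b10101 = 0b11111 = 31

31


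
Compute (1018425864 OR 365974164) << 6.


Step 1: 1018425864 | 365974164 = 1039397532
Step 2: 1039397532 << 6 = 66521442048

66521442048


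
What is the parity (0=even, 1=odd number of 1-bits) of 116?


0b1110100 has 4 ones => parity 0

0


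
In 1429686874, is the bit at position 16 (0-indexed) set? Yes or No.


0b1010101001101110100101001011010, bit 16 = 1. Yes

Yes


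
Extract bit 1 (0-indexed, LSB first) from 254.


0b11111110, position 1 = 1

1


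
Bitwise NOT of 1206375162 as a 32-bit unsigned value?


~0b1000111111001111101001011111010 = 0b10111000000110000010110100000101 = 3088592133 (32-bit unsigned)

3088592133


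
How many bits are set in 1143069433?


0b1000100001000011101101011111001 has 15 set bits

15


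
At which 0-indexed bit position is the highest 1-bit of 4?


0b100. Highest set bit at position 2

2


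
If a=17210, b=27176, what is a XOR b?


17210 ^ 27176 = 10514

10514


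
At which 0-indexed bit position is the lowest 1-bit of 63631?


0b1111100010001111. Lowest set bit at position 0

0


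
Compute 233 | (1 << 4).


233 | (1 << 4) = 233 | 16 = 249

249


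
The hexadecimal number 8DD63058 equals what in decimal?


8DD63058 hex = 2379624536 decimal

2379624536


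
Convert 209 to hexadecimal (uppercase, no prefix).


209 = D1 hex

D1


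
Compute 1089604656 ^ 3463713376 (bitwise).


0b1000000111100100000110000110000 ^ 0b11001110011101000001001001100000 = 0b10001110100001100001111001010000 = 2391154256

2391154256


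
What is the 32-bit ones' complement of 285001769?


285001769 ^ 4294967295 = 4009965526

4009965526


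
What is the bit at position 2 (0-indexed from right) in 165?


0b10100101, position 2 = 1

1


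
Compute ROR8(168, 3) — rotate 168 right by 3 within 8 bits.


Rotate 0b10101000 right by 3 (8-bit) = 0b10101 = 21

21


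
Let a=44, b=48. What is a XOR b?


44 ^ 48 = 28

28


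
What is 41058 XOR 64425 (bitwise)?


0b1010000001100010 ^ 0b1111101110101001 = 0b101101111001011 = 23499

23499


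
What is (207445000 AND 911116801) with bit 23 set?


Step 1: 207445000 & 911116801 = 72091648
Step 2: 72091648 | (1 << 23) = 72091648 | 8388608 = 80480256

80480256


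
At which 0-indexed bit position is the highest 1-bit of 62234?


0b1111001100011010. Highest set bit at position 15

15


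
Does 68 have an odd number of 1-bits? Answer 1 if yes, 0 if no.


0b1000100 has 2 ones => parity 0

0


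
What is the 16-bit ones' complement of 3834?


3834 ^ 65535 = 61701

61701


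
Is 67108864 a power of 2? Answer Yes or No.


0b100000000000000000000000000. Only one bit set => Yes

Yes


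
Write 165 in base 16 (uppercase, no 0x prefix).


165 = A5 hex

A5


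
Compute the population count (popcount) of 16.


0b10000 has 1 set bits

1


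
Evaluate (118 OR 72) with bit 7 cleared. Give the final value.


Step 1: 118 | 72 = 126
Step 2: 126 & ~(1 << 7) = 126

126


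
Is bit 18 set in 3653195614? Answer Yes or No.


0b11011001101111110101011101011110, bit 18 = 1. Yes

Yes


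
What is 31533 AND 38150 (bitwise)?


0b111101100101101 & 0b1001010100000110 = 0b1000100000100 = 4356

4356


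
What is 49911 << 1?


0b1100001011110111 << 1 = 0b11000010111101110 = 99822

99822


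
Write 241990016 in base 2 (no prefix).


241990016 = 1110011011000111100110000000 in binary

1110011011000111100110000000


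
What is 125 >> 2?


0b1111101 >> 2 = 0b11111 = 31

31


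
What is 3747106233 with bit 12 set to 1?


3747106233 | (1 << 12) = 3747106233 | 4096 = 3747110329

3747110329


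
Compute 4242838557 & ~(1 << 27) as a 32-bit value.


4242838557 & ~(1 << 27) = 4108620829

4108620829


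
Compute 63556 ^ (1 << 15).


63556 ^ (1 << 15) = 63556 ^ 32768 = 30788

30788


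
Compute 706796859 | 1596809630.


0b101010001000001101110100111011 | 0b1011111001011010110000110011110 = 0b1111111001011011111110110111111 = 2133720511

2133720511


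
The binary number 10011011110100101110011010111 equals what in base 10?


10011011110100101110011010111 in decimal = 326786263

326786263


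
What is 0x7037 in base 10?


7037 hex = 28727 decimal

28727


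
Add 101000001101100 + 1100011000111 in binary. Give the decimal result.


101000001101100 + 1100011000111 = 110100100110011 = 26931

26931


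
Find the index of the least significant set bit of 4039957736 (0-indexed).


0b11110000110011001101110011101000. Lowest set bit at position 3

3


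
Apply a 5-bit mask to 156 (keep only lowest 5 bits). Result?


156 & 31 = 28

28


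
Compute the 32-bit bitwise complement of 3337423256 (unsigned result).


~0b11000110111011010000100110011000 = 0b111001000100101111011001100111 = 957544039 (32-bit unsigned)

957544039


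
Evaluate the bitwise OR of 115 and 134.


0b1110011 | 0b10000110 = 0b11110111 = 247

247


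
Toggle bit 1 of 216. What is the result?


216 ^ (1 << 1) = 216 ^ 2 = 218

218


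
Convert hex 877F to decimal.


877F hex = 34687 decimal

34687


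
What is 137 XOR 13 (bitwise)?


0b10001001 ^ 0b1101 = 0b10000100 = 132

132


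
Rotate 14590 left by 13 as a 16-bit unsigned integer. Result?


Rotate 0b11100011111110 left by 13 (16-bit) = 0b1100011100011111 = 50975

50975


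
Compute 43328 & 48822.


0b1010100101000000 & 0b1011111010110110 = 0b1010100000000000 = 43008

43008


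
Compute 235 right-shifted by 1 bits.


0b11101011 >> 1 = 0b1110101 = 117

117


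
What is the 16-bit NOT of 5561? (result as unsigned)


~0b1010110111001 = 0b1110101001000110 = 59974 (16-bit unsigned)

59974


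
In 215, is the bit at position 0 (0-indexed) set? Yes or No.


0b11010111, bit 0 = 1. Yes

Yes


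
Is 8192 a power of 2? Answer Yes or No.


0b10000000000000. Only one bit set => Yes

Yes


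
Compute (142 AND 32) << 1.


Step 1: 142 & 32 = 0
Step 2: 0 << 1 = 0

0


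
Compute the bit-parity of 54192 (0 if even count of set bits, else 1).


0b1101001110110000 has 8 ones => parity 0

0


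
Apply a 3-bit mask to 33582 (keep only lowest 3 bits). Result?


33582 & 7 = 6

6


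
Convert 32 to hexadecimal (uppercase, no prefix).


32 = 20 hex

20


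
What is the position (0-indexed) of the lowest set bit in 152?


0b10011000. Lowest set bit at position 3

3


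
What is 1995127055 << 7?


0b1110110111010110011100100001111 << 7 = 0b11101101110101100111001000011110000000 = 255376263040

255376263040


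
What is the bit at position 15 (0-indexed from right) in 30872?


0b111100010011000, position 15 = 0

0


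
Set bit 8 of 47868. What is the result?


47868 | (1 << 8) = 47868 | 256 = 48124

48124


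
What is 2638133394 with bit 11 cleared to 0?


2638133394 & ~(1 << 11) = 2638131346

2638131346


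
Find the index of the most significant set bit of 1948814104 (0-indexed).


0b1110100001010001000101100011000. Highest set bit at position 30

30


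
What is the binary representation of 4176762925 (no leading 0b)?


4176762925 = 11111000111101000101100000101101 in binary

11111000111101000101100000101101


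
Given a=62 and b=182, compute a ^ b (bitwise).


62 ^ 182 = 136

136


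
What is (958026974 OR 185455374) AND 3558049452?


Step 1: 958026974 | 185455374 = 991942622
Step 2: 991942622 & 3558049452 = 269715084

269715084


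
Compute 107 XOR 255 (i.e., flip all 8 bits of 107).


107 ^ 255 = 148

148


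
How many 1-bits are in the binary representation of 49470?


0b1100000100111110 has 8 set bits

8


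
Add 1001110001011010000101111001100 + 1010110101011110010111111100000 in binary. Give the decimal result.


1001110001011010000101111001100 + 1010110101011110010111111100000 = 10100100110111000011101110101100 = 2765896620

2765896620


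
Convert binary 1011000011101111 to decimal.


1011000011101111 in decimal = 45295

45295


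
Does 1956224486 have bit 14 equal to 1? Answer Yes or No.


0b1110100100110011001110111100110, bit 14 = 0. No

No


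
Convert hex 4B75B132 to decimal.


4B75B132 hex = 1266004274 decimal

1266004274


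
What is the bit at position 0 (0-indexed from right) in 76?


0b1001100, position 0 = 0

0


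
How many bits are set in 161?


0b10100001 has 3 set bits

3


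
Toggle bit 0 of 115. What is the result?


115 ^ (1 << 0) = 115 ^ 1 = 114

114


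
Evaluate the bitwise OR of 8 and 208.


0b1000 | 0b11010000 = 0b11011000 = 216

216


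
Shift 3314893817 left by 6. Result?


0b11000101100101010100001111111001 << 6 = 0b11000101100101010100001111111001000000 = 212153204288

212153204288


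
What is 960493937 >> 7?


0b111001001111111111100101110001 >> 7 = 0b11100100111111111110010 = 7503858

7503858


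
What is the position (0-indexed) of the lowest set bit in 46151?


0b1011010001000111. Lowest set bit at position 0

0


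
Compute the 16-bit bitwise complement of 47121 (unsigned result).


~0b1011100000010001 = 0b100011111101110 = 18414 (16-bit unsigned)

18414


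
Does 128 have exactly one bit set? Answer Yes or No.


0b10000000. Only one bit set => Yes

Yes


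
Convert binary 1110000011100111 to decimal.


1110000011100111 in decimal = 57575

57575


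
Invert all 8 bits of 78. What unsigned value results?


78 ^ 255 = 177

177


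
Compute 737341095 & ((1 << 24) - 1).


737341095 & 16777215 = 15920807

15920807


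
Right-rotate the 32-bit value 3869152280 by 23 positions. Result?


Rotate 0b11100110100111101001010000011000 right by 23 (32-bit) = 0b111101001010000011000111001101 = 1026044365

1026044365


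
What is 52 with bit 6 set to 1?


52 | (1 << 6) = 52 | 64 = 116

116


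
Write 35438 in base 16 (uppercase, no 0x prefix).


35438 = 8A6E hex

8A6E


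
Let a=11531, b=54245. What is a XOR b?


11531 ^ 54245 = 65262

65262


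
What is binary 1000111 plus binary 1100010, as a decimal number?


1000111 + 1100010 = 10101001 = 169

169


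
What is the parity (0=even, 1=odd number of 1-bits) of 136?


0b10001000 has 2 ones => parity 0

0


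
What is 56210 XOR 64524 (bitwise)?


0b1101101110010010 ^ 0b1111110000001100 = 0b10011110011110 = 10142

10142


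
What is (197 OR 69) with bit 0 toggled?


Step 1: 197 | 69 = 197
Step 2: 197 ^ (1 << 0) = 197 ^ 1 = 196

196


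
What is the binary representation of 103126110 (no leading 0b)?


103126110 = 110001001011001010001011110 in binary

110001001011001010001011110


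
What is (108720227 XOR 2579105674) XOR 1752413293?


Step 1: 108720227 ^ 2579105674 = 2680223721
Step 2: 2680223721 ^ 1752413293 = 4155720580

4155720580


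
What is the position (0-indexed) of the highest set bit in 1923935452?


0b1110010101011001110110011011100. Highest set bit at position 30

30


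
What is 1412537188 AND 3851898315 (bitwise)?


0b1010100001100011001101101100100 & 0b11100101100101110100110111001011 = 0b1000100000100010000100101000000 = 1141967168

1141967168


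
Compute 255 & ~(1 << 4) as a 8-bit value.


255 & ~(1 << 4) = 239

239


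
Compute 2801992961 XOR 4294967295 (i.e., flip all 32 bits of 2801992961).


2801992961 ^ 4294967295 = 1492974334

1492974334


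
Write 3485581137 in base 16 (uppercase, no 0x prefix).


3485581137 = CFC1BF51 hex

CFC1BF51


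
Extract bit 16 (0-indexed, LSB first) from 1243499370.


0b1001010000111100100101101101010, position 16 = 0

0


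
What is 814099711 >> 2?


0b110000100001100010110011111111 >> 2 = 0b1100001000011000101100111111 = 203524927

203524927


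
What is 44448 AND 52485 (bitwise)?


0b1010110110100000 & 0b1100110100000101 = 0b1000110100000000 = 36096

36096


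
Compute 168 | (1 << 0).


168 | (1 << 0) = 168 | 1 = 169

169


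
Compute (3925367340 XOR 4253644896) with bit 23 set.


Step 1: 3925367340 ^ 4253644896 = 342958668
Step 2: 342958668 | (1 << 23) = 342958668 | 8388608 = 351347276

351347276


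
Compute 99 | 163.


0b1100011 | 0b10100011 = 0b11100011 = 227

227


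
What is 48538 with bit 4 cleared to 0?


48538 & ~(1 << 4) = 48522

48522


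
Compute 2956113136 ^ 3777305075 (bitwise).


0b10110000001100101011010011110000 ^ 0b11100001001001010001100111110011 = 0b1010001000101111010110100000011 = 1360506115

1360506115


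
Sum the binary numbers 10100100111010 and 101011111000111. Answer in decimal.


10100100111010 + 101011111000111 = 1000000100000001 = 33025

33025


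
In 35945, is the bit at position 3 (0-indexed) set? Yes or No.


0b1000110001101001, bit 3 = 1. Yes

Yes


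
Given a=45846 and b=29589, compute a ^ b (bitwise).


45846 ^ 29589 = 49283

49283


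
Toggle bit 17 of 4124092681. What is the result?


4124092681 ^ (1 << 17) = 4124092681 ^ 131072 = 4124223753

4124223753


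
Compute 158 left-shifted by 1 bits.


0b10011110 << 1 = 0b100111100 = 316

316


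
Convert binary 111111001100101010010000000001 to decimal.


111111001100101010010000000001 in decimal = 1060283393

1060283393


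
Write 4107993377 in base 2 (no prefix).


4107993377 = 11110100110110110000000100100001 in binary

11110100110110110000000100100001


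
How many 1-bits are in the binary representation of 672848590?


0b101000000110101101101011001110 has 15 set bits

15


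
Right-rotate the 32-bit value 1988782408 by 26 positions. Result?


Rotate 0b1110110100010100110100101001000 right by 26 (32-bit) = 0b10100010100110100101001000011101 = 2728022557

2728022557


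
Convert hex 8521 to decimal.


8521 hex = 34081 decimal

34081


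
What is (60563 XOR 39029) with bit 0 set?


Step 1: 60563 ^ 39029 = 29926
Step 2: 29926 | (1 << 0) = 29926 | 1 = 29927

29927


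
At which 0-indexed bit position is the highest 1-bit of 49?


0b110001. Highest set bit at position 5

5


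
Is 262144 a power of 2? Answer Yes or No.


0b1000000000000000000. Only one bit set => Yes

Yes


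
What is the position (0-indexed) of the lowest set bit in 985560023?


0b111010101111100111001111010111. Lowest set bit at position 0

0


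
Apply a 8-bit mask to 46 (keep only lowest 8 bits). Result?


46 & 255 = 46

46


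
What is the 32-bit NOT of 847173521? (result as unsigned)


~0b110010011111101101011110010001 = 0b11001101100000010010100001101110 = 3447793774 (32-bit unsigned)

3447793774


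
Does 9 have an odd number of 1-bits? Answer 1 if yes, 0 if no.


0b1001 has 2 ones => parity 0

0


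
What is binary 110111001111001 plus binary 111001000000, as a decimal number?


110111001111001 + 111001000000 = 111110010111001 = 31929

31929


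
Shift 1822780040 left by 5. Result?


0b1101100101001010110101010001000 << 5 = 0b110110010100101011010101000100000000 = 58328961280

58328961280


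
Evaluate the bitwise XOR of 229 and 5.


0b11100101 ^ 0b101 = 0b11100000 = 224

224


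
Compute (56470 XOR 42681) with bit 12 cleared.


Step 1: 56470 ^ 42681 = 31279
Step 2: 31279 & ~(1 << 12) = 27183

27183
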